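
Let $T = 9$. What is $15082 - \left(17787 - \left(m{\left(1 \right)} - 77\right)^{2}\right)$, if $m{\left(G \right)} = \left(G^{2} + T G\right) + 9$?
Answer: $659$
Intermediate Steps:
$m{\left(G \right)} = 9 + G^{2} + 9 G$ ($m{\left(G \right)} = \left(G^{2} + 9 G\right) + 9 = 9 + G^{2} + 9 G$)
$15082 - \left(17787 - \left(m{\left(1 \right)} - 77\right)^{2}\right) = 15082 - \left(17787 - \left(\left(9 + 1^{2} + 9 \cdot 1\right) - 77\right)^{2}\right) = 15082 - \left(17787 - \left(\left(9 + 1 + 9\right) - 77\right)^{2}\right) = 15082 - \left(17787 - \left(19 - 77\right)^{2}\right) = 15082 - \left(17787 - \left(-58\right)^{2}\right) = 15082 - \left(17787 - 3364\right) = 15082 - 14423 = 659$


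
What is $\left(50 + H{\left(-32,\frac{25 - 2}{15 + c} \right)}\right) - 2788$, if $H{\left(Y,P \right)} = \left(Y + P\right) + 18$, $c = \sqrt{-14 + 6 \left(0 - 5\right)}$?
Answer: $\frac{- 5504 \sqrt{11} + 41257 i}{- 15 i + 2 \sqrt{11}} \approx -2750.7 - 0.56715 i$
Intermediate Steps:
$c = 2 i \sqrt{11}$ ($c = \sqrt{-14 + 6 \left(0 - 5\right)} = \sqrt{-14 + 6 \left(-5\right)} = \sqrt{-14 - 30} = \sqrt{-44} = 2 i \sqrt{11} \approx 6.6332 i$)
$H{\left(Y,P \right)} = 18 + P + Y$ ($H{\left(Y,P \right)} = \left(P + Y\right) + 18 = 18 + P + Y$)
$\left(50 + H{\left(-32,\frac{25 - 2}{15 + c} \right)}\right) - 2788 = \left(50 + \left(18 + \frac{25 - 2}{15 + 2 i \sqrt{11}} - 32\right)\right) - 2788 = \left(50 + \left(18 + \frac{23}{15 + 2 i \sqrt{11}} - 32\right)\right) - 2788 = \left(50 - \left(14 - \frac{23}{15 + 2 i \sqrt{11}}\right)\right) - 2788 = \left(36 + \frac{23}{15 + 2 i \sqrt{11}}\right) - 2788 = -2752 + \frac{23}{15 + 2 i \sqrt{11}}$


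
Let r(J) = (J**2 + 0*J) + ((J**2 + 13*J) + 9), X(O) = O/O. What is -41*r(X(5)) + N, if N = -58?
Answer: -1042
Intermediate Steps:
X(O) = 1
r(J) = 9 + 2*J**2 + 13*J (r(J) = (J**2 + 0) + (9 + J**2 + 13*J) = J**2 + (9 + J**2 + 13*J) = 9 + 2*J**2 + 13*J)
-41*r(X(5)) + N = -41*(9 + 2*1**2 + 13*1) - 58 = -41*(9 + 2*1 + 13) - 58 = -41*(9 + 2 + 13) - 58 = -41*24 - 58 = -984 - 58 = -1042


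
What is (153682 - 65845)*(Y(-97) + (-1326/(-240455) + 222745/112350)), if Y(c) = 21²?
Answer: 14015712912748867/360201590 ≈ 3.8911e+7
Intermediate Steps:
Y(c) = 441
(153682 - 65845)*(Y(-97) + (-1326/(-240455) + 222745/112350)) = (153682 - 65845)*(441 + (-1326/(-240455) + 222745/112350)) = 87837*(441 + (-1326*(-1/240455) + 222745*(1/112350))) = 87837*(441 + (1326/240455 + 44549/22470)) = 87837*(441 + 2148365003/1080604770) = 87837*(478695068573/1080604770) = 14015712912748867/360201590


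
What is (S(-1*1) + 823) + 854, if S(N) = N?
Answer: 1676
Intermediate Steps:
(S(-1*1) + 823) + 854 = (-1*1 + 823) + 854 = (-1 + 823) + 854 = 822 + 854 = 1676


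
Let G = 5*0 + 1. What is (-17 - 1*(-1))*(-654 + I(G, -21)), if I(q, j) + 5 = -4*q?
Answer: 10608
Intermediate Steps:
G = 1 (G = 0 + 1 = 1)
I(q, j) = -5 - 4*q
(-17 - 1*(-1))*(-654 + I(G, -21)) = (-17 - 1*(-1))*(-654 + (-5 - 4*1)) = (-17 + 1)*(-654 + (-5 - 4)) = -16*(-654 - 9) = -16*(-663) = 10608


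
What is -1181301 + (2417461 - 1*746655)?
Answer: 489505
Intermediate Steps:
-1181301 + (2417461 - 1*746655) = -1181301 + (2417461 - 746655) = -1181301 + 1670806 = 489505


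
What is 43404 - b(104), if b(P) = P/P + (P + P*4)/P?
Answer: 43398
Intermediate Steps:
b(P) = 6 (b(P) = 1 + (P + 4*P)/P = 1 + (5*P)/P = 1 + 5 = 6)
43404 - b(104) = 43404 - 1*6 = 43404 - 6 = 43398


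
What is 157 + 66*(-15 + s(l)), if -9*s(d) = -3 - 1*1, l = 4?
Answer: -2411/3 ≈ -803.67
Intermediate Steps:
s(d) = 4/9 (s(d) = -(-3 - 1*1)/9 = -(-3 - 1)/9 = -⅑*(-4) = 4/9)
157 + 66*(-15 + s(l)) = 157 + 66*(-15 + 4/9) = 157 + 66*(-131/9) = 157 - 2882/3 = -2411/3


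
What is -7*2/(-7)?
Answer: 2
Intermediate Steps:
-7*2/(-7) = -14*(-⅐) = 2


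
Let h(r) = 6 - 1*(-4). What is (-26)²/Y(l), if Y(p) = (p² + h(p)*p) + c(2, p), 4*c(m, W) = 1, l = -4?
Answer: -2704/95 ≈ -28.463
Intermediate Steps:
c(m, W) = ¼ (c(m, W) = (¼)*1 = ¼)
h(r) = 10 (h(r) = 6 + 4 = 10)
Y(p) = ¼ + p² + 10*p (Y(p) = (p² + 10*p) + ¼ = ¼ + p² + 10*p)
(-26)²/Y(l) = (-26)²/(¼ + (-4)² + 10*(-4)) = 676/(¼ + 16 - 40) = 676/(-95/4) = 676*(-4/95) = -2704/95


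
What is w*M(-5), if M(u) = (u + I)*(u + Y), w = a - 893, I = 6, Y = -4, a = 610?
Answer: 2547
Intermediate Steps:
w = -283 (w = 610 - 893 = -283)
M(u) = (-4 + u)*(6 + u) (M(u) = (u + 6)*(u - 4) = (6 + u)*(-4 + u) = (-4 + u)*(6 + u))
w*M(-5) = -283*(-24 + (-5)**2 + 2*(-5)) = -283*(-24 + 25 - 10) = -283*(-9) = 2547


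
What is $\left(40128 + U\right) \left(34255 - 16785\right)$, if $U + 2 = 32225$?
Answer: $1263971970$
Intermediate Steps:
$U = 32223$ ($U = -2 + 32225 = 32223$)
$\left(40128 + U\right) \left(34255 - 16785\right) = \left(40128 + 32223\right) \left(34255 - 16785\right) = 72351 \cdot 17470 = 1263971970$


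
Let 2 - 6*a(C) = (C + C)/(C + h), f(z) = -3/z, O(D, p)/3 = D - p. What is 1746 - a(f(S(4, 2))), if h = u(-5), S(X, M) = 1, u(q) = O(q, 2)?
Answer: 41897/24 ≈ 1745.7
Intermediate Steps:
O(D, p) = -3*p + 3*D (O(D, p) = 3*(D - p) = -3*p + 3*D)
u(q) = -6 + 3*q (u(q) = -3*2 + 3*q = -6 + 3*q)
h = -21 (h = -6 + 3*(-5) = -6 - 15 = -21)
a(C) = ⅓ - C/(3*(-21 + C)) (a(C) = ⅓ - (C + C)/(6*(C - 21)) = ⅓ - 2*C/(6*(-21 + C)) = ⅓ - C/(3*(-21 + C)))
1746 - a(f(S(4, 2))) = 1746 - (-7)/(-21 - 3/1) = 1746 - (-7)/(-21 - 3*1) = 1746 - (-7)/(-21 - 3) = 1746 - (-7)/(-24) = 1746 - (-7)*(-1)/24 = 1746 - 1*7/24 = 1746 - 7/24 = 41897/24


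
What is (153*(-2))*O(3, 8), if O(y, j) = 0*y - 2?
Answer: 612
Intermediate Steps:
O(y, j) = -2 (O(y, j) = 0 - 2 = -2)
(153*(-2))*O(3, 8) = (153*(-2))*(-2) = -306*(-2) = 612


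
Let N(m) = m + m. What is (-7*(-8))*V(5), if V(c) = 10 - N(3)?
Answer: 224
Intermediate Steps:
N(m) = 2*m
V(c) = 4 (V(c) = 10 - 2*3 = 10 - 1*6 = 10 - 6 = 4)
(-7*(-8))*V(5) = -7*(-8)*4 = 56*4 = 224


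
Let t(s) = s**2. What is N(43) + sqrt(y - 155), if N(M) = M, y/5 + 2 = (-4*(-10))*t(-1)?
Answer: 43 + sqrt(35) ≈ 48.916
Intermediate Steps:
y = 190 (y = -10 + 5*(-4*(-10)*(-1)**2) = -10 + 5*(40*1) = -10 + 5*40 = -10 + 200 = 190)
N(43) + sqrt(y - 155) = 43 + sqrt(190 - 155) = 43 + sqrt(35)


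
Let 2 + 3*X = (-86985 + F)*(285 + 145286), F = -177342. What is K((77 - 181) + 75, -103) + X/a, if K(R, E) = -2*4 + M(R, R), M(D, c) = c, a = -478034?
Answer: 38425283945/1434102 ≈ 26794.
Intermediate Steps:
K(R, E) = -8 + R (K(R, E) = -2*4 + R = -8 + R)
X = -38478345719/3 (X = -⅔ + ((-86985 - 177342)*(285 + 145286))/3 = -⅔ + (-264327*145571)/3 = -⅔ + (⅓)*(-38478345717) = -⅔ - 12826115239 = -38478345719/3 ≈ -1.2826e+10)
K((77 - 181) + 75, -103) + X/a = (-8 + ((77 - 181) + 75)) - 38478345719/3/(-478034) = (-8 + (-104 + 75)) - 38478345719/3*(-1/478034) = (-8 - 29) + 38478345719/1434102 = -37 + 38478345719/1434102 = 38425283945/1434102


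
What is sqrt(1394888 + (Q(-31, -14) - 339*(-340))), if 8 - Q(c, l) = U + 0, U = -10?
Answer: sqrt(1510166) ≈ 1228.9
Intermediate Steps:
Q(c, l) = 18 (Q(c, l) = 8 - (-10 + 0) = 8 - 1*(-10) = 8 + 10 = 18)
sqrt(1394888 + (Q(-31, -14) - 339*(-340))) = sqrt(1394888 + (18 - 339*(-340))) = sqrt(1394888 + (18 + 115260)) = sqrt(1394888 + 115278) = sqrt(1510166)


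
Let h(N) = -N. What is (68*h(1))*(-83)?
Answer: 5644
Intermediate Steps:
(68*h(1))*(-83) = (68*(-1*1))*(-83) = (68*(-1))*(-83) = -68*(-83) = 5644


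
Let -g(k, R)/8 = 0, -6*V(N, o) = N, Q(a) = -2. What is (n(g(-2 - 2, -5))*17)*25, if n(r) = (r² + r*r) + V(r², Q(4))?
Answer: 0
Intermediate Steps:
V(N, o) = -N/6
g(k, R) = 0 (g(k, R) = -8*0 = 0)
n(r) = 11*r²/6 (n(r) = (r² + r*r) - r²/6 = (r² + r²) - r²/6 = 2*r² - r²/6 = 11*r²/6)
(n(g(-2 - 2, -5))*17)*25 = (((11/6)*0²)*17)*25 = (((11/6)*0)*17)*25 = (0*17)*25 = 0*25 = 0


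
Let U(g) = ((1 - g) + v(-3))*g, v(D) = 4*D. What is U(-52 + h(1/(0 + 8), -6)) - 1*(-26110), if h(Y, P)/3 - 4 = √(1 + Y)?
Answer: 199519/8 + 621*√2/4 ≈ 25159.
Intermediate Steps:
h(Y, P) = 12 + 3*√(1 + Y)
U(g) = g*(-11 - g) (U(g) = ((1 - g) + 4*(-3))*g = ((1 - g) - 12)*g = (-11 - g)*g = g*(-11 - g))
U(-52 + h(1/(0 + 8), -6)) - 1*(-26110) = -(-52 + (12 + 3*√(1 + 1/(0 + 8))))*(11 + (-52 + (12 + 3*√(1 + 1/(0 + 8))))) - 1*(-26110) = -(-52 + (12 + 3*√(1 + 1/8)))*(11 + (-52 + (12 + 3*√(1 + 1/8)))) + 26110 = -(-52 + (12 + 3*√(1 + ⅛)))*(11 + (-52 + (12 + 3*√(1 + ⅛)))) + 26110 = -(-52 + (12 + 3*√(9/8)))*(11 + (-52 + (12 + 3*√(9/8)))) + 26110 = -(-52 + (12 + 3*(3*√2/4)))*(11 + (-52 + (12 + 3*(3*√2/4)))) + 26110 = -(-52 + (12 + 9*√2/4))*(11 + (-52 + (12 + 9*√2/4))) + 26110 = -(-40 + 9*√2/4)*(11 + (-40 + 9*√2/4)) + 26110 = -(-40 + 9*√2/4)*(-29 + 9*√2/4) + 26110 = 26110 - (-40 + 9*√2/4)*(-29 + 9*√2/4)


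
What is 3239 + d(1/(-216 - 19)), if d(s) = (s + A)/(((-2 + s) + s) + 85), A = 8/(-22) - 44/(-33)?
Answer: 2084624648/643599 ≈ 3239.0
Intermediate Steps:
A = 32/33 (A = 8*(-1/22) - 44*(-1/33) = -4/11 + 4/3 = 32/33 ≈ 0.96970)
d(s) = (32/33 + s)/(83 + 2*s) (d(s) = (s + 32/33)/(((-2 + s) + s) + 85) = (32/33 + s)/((-2 + 2*s) + 85) = (32/33 + s)/(83 + 2*s))
3239 + d(1/(-216 - 19)) = 3239 + (32 + 33/(-216 - 19))/(33*(83 + 2/(-216 - 19))) = 3239 + (32 + 33/(-235))/(33*(83 + 2/(-235))) = 3239 + (32 + 33*(-1/235))/(33*(83 + 2*(-1/235))) = 3239 + (32 - 33/235)/(33*(83 - 2/235)) = 3239 + (1/33)*(7487/235)/(19503/235) = 3239 + (1/33)*(235/19503)*(7487/235) = 3239 + 7487/643599 = 2084624648/643599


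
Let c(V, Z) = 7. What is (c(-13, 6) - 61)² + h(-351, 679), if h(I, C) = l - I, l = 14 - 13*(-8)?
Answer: 3385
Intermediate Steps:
l = 118 (l = 14 + 104 = 118)
h(I, C) = 118 - I
(c(-13, 6) - 61)² + h(-351, 679) = (7 - 61)² + (118 - 1*(-351)) = (-54)² + (118 + 351) = 2916 + 469 = 3385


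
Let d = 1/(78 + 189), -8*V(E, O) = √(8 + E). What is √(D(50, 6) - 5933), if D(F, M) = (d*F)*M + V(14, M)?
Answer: √(-751782288 - 15842*√22)/356 ≈ 77.022*I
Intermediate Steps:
V(E, O) = -√(8 + E)/8
d = 1/267 ≈ 0.0037453
D(F, M) = -√22/8 + F*M/267 (D(F, M) = (F/267)*M - √(8 + 14)/8 = F*M/267 - √22/8 = -√22/8 + F*M/267)
√(D(50, 6) - 5933) = √((-√22/8 + (1/267)*50*6) - 5933) = √((-√22/8 + 100/89) - 5933) = √((100/89 - √22/8) - 5933) = √(-527937/89 - √22/8)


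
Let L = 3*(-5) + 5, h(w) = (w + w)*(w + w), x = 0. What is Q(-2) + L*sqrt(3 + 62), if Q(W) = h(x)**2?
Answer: -10*sqrt(65) ≈ -80.623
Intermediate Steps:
h(w) = 4*w**2 (h(w) = (2*w)*(2*w) = 4*w**2)
Q(W) = 0 (Q(W) = (4*0**2)**2 = (4*0)**2 = 0**2 = 0)
L = -10 (L = -15 + 5 = -10)
Q(-2) + L*sqrt(3 + 62) = 0 - 10*sqrt(3 + 62) = 0 - 10*sqrt(65) = -10*sqrt(65)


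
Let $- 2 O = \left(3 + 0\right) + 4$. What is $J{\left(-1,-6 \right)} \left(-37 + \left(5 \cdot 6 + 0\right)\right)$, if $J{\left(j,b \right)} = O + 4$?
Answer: $- \frac{7}{2} \approx -3.5$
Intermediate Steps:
$O = - \frac{7}{2}$ ($O = - \frac{\left(3 + 0\right) + 4}{2} = - \frac{3 + 4}{2} = \left(- \frac{1}{2}\right) 7 = - \frac{7}{2} \approx -3.5$)
$J{\left(j,b \right)} = \frac{1}{2}$ ($J{\left(j,b \right)} = - \frac{7}{2} + 4 = \frac{1}{2}$)
$J{\left(-1,-6 \right)} \left(-37 + \left(5 \cdot 6 + 0\right)\right) = \frac{-37 + \left(5 \cdot 6 + 0\right)}{2} = \frac{-37 + \left(30 + 0\right)}{2} = \frac{-37 + 30}{2} = \frac{1}{2} \left(-7\right) = - \frac{7}{2}$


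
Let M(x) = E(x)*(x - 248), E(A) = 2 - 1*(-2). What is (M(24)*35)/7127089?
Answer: -31360/7127089 ≈ -0.0044001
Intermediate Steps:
E(A) = 4 (E(A) = 2 + 2 = 4)
M(x) = -992 + 4*x (M(x) = 4*(x - 248) = 4*(-248 + x) = -992 + 4*x)
(M(24)*35)/7127089 = ((-992 + 4*24)*35)/7127089 = ((-992 + 96)*35)*(1/7127089) = -896*35*(1/7127089) = -31360*1/7127089 = -31360/7127089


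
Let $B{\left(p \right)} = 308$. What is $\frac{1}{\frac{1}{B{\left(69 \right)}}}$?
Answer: $308$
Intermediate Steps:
$\frac{1}{\frac{1}{B{\left(69 \right)}}} = \frac{1}{\frac{1}{308}} = 308$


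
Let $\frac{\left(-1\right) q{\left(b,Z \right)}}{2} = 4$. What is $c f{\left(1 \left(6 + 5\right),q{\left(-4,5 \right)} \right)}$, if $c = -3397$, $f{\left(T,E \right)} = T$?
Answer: $-37367$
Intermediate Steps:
$q{\left(b,Z \right)} = -8$ ($q{\left(b,Z \right)} = \left(-2\right) 4 = -8$)
$c f{\left(1 \left(6 + 5\right),q{\left(-4,5 \right)} \right)} = - 3397 \cdot 1 \left(6 + 5\right) = - 3397 \cdot 1 \cdot 11 = \left(-3397\right) 11 = -37367$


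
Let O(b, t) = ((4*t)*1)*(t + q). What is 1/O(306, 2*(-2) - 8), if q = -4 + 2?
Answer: 1/672 ≈ 0.0014881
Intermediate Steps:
q = -2
O(b, t) = 4*t*(-2 + t) (O(b, t) = ((4*t)*1)*(t - 2) = (4*t)*(-2 + t) = 4*t*(-2 + t))
1/O(306, 2*(-2) - 8) = 1/(4*(2*(-2) - 8)*(-2 + (2*(-2) - 8))) = 1/(4*(-4 - 8)*(-2 + (-4 - 8))) = 1/(4*(-12)*(-2 - 12)) = 1/(4*(-12)*(-14)) = 1/672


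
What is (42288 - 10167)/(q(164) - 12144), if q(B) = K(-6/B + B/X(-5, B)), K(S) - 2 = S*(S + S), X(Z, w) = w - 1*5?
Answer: -2730115465362/1031837667683 ≈ -2.6459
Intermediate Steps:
X(Z, w) = -5 + w (X(Z, w) = w - 5 = -5 + w)
K(S) = 2 + 2*S**2 (K(S) = 2 + S*(S + S) = 2 + S*(2*S) = 2 + 2*S**2)
q(B) = 2 + 2*(-6/B + B/(-5 + B))**2
(42288 - 10167)/(q(164) - 12144) = (42288 - 10167)/((2 + 2*(-6/164 + 164/(-5 + 164))**2) - 12144) = 32121/((2 + 2*(-6*1/164 + 164/159)**2) - 12144) = 32121/((2 + 2*(-3/82 + 164*(1/159))**2) - 12144) = 32121/((2 + 2*(-3/82 + 164/159)**2) - 12144) = 32121/((2 + 2*(12971/13038)**2) - 12144) = 32121/((2 + 2*(168246841/169989444)) - 12144) = 32121/((2 + 168246841/84994722) - 12144) = 32121/(338236285/84994722 - 12144) = 32121/(-1031837667683/84994722) = 32121*(-84994722/1031837667683) = -2730115465362/1031837667683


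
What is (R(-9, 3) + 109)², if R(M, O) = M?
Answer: 10000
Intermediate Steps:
(R(-9, 3) + 109)² = (-9 + 109)² = 100² = 10000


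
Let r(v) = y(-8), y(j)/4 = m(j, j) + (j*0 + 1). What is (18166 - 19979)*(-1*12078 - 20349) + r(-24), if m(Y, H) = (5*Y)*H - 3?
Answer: 58791423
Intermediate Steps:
m(Y, H) = -3 + 5*H*Y (m(Y, H) = 5*H*Y - 3 = -3 + 5*H*Y)
y(j) = -8 + 20*j² (y(j) = 4*((-3 + 5*j*j) + (j*0 + 1)) = 4*((-3 + 5*j²) + (0 + 1)) = 4*((-3 + 5*j²) + 1) = 4*(-2 + 5*j²) = -8 + 20*j²)
r(v) = 1272 (r(v) = -8 + 20*(-8)² = -8 + 20*64 = -8 + 1280 = 1272)
(18166 - 19979)*(-1*12078 - 20349) + r(-24) = (18166 - 19979)*(-1*12078 - 20349) + 1272 = -1813*(-12078 - 20349) + 1272 = -1813*(-32427) + 1272 = 58790151 + 1272 = 58791423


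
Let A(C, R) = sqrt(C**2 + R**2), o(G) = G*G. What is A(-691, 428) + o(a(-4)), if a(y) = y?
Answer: 16 + sqrt(660665) ≈ 828.81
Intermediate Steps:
o(G) = G**2
A(-691, 428) + o(a(-4)) = sqrt((-691)**2 + 428**2) + (-4)**2 = sqrt(477481 + 183184) + 16 = sqrt(660665) + 16 = 16 + sqrt(660665)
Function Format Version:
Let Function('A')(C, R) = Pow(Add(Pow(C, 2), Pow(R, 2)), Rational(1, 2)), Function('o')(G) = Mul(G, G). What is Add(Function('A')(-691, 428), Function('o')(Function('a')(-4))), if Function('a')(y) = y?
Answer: Add(16, Pow(660665, Rational(1, 2))) ≈ 828.81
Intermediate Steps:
Function('o')(G) = Pow(G, 2)
Add(Function('A')(-691, 428), Function('o')(Function('a')(-4))) = Add(Pow(Add(Pow(-691, 2), Pow(428, 2)), Rational(1, 2)), Pow(-4, 2)) = Add(Pow(Add(477481, 183184), Rational(1, 2)), 16) = Add(Pow(660665, Rational(1, 2)), 16) = Add(16, Pow(660665, Rational(1, 2)))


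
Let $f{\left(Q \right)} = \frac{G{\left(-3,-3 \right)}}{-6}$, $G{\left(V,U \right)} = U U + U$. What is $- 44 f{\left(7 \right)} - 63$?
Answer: $-19$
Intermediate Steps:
$G{\left(V,U \right)} = U + U^{2}$ ($G{\left(V,U \right)} = U^{2} + U = U + U^{2}$)
$f{\left(Q \right)} = -1$ ($f{\left(Q \right)} = \frac{\left(-3\right) \left(1 - 3\right)}{-6} = \left(-3\right) \left(-2\right) \left(- \frac{1}{6}\right) = 6 \left(- \frac{1}{6}\right) = -1$)
$- 44 f{\left(7 \right)} - 63 = \left(-44\right) \left(-1\right) - 63 = 44 - 63 = -19$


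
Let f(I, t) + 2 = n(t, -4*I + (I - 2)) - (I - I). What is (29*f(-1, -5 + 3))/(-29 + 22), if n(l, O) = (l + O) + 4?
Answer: -29/7 ≈ -4.1429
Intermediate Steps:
n(l, O) = 4 + O + l (n(l, O) = (O + l) + 4 = 4 + O + l)
f(I, t) = t - 3*I (f(I, t) = -2 + ((4 + (-4*I + (I - 2)) + t) - (I - I)) = -2 + ((4 + (-4*I + (-2 + I)) + t) - 1*0) = -2 + ((4 + (-2 - 3*I) + t) + 0) = -2 + ((2 + t - 3*I) + 0) = -2 + (2 + t - 3*I) = t - 3*I)
(29*f(-1, -5 + 3))/(-29 + 22) = (29*((-5 + 3) - 3*(-1)))/(-29 + 22) = (29*(-2 + 3))/(-7) = (29*1)*(-1/7) = 29*(-1/7) = -29/7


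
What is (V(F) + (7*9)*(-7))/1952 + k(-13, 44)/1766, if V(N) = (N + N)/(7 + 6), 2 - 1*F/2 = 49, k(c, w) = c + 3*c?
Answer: -5888019/22407008 ≈ -0.26278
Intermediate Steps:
k(c, w) = 4*c
F = -94 (F = 4 - 2*49 = 4 - 98 = -94)
V(N) = 2*N/13 (V(N) = (2*N)/13 = (2*N)*(1/13) = 2*N/13)
(V(F) + (7*9)*(-7))/1952 + k(-13, 44)/1766 = ((2/13)*(-94) + (7*9)*(-7))/1952 + (4*(-13))/1766 = (-188/13 + 63*(-7))*(1/1952) - 52*1/1766 = (-188/13 - 441)*(1/1952) - 26/883 = -5921/13*1/1952 - 26/883 = -5921/25376 - 26/883 = -5888019/22407008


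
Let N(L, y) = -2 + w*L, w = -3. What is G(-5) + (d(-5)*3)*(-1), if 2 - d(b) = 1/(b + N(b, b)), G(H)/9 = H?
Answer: -405/8 ≈ -50.625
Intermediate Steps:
N(L, y) = -2 - 3*L
G(H) = 9*H
d(b) = 2 - 1/(-2 - 2*b) (d(b) = 2 - 1/(b + (-2 - 3*b)) = 2 - 1/(-2 - 2*b))
G(-5) + (d(-5)*3)*(-1) = 9*(-5) + (((5 + 4*(-5))/(2*(1 - 5)))*3)*(-1) = -45 + (((½)*(5 - 20)/(-4))*3)*(-1) = -45 + (((½)*(-¼)*(-15))*3)*(-1) = -45 + ((15/8)*3)*(-1) = -45 + (45/8)*(-1) = -45 - 45/8 = -405/8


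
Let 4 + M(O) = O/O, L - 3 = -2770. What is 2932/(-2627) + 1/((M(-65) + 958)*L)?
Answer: -7747768647/6941808095 ≈ -1.1161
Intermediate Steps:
L = -2767 (L = 3 - 2770 = -2767)
M(O) = -3 (M(O) = -4 + O/O = -4 + 1 = -3)
2932/(-2627) + 1/((M(-65) + 958)*L) = 2932/(-2627) + 1/((-3 + 958)*(-2767)) = 2932*(-1/2627) - 1/2767/955 = -2932/2627 + (1/955)*(-1/2767) = -2932/2627 - 1/2642485 = -7747768647/6941808095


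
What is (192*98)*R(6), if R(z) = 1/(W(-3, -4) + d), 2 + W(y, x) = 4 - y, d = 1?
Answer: 3136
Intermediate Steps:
W(y, x) = 2 - y (W(y, x) = -2 + (4 - y) = 2 - y)
R(z) = 1/6 (R(z) = 1/((2 - 1*(-3)) + 1) = 1/((2 + 3) + 1) = 1/(5 + 1) = 1/6)
(192*98)*R(6) = (192*98)*(1/6) = 18816*(1/6) = 3136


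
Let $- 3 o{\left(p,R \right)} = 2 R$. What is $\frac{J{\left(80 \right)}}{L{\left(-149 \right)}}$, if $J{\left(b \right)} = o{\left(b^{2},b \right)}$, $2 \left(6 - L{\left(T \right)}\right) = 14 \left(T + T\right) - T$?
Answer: $- \frac{64}{2421} \approx -0.026435$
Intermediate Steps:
$o{\left(p,R \right)} = - \frac{2 R}{3}$
$L{\left(T \right)} = 6 - \frac{27 T}{2}$ ($L{\left(T \right)} = 6 - \frac{14 \left(T + T\right) - T}{2} = 6 - \frac{14 \cdot 2 T - T}{2} = 6 - \frac{28 T - T}{2} = 6 - \frac{27 T}{2}$)
$J{\left(b \right)} = - \frac{2 b}{3}$
$\frac{J{\left(80 \right)}}{L{\left(-149 \right)}} = \frac{\left(- \frac{2}{3}\right) 80}{6 - - \frac{4023}{2}} = - \frac{160}{3 \left(6 + \frac{4023}{2}\right)} = - \frac{160}{3 \cdot \frac{4035}{2}} = \left(- \frac{160}{3}\right) \frac{2}{4035} = - \frac{64}{2421}$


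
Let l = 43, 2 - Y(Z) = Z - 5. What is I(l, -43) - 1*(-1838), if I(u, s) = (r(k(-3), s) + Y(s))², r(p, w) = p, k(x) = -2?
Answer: 4142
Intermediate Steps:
Y(Z) = 7 - Z (Y(Z) = 2 - (Z - 5) = 2 - (-5 + Z) = 2 + (5 - Z) = 7 - Z)
I(u, s) = (5 - s)² (I(u, s) = (-2 + (7 - s))² = (5 - s)²)
I(l, -43) - 1*(-1838) = (-5 - 43)² - 1*(-1838) = (-48)² + 1838 = 2304 + 1838 = 4142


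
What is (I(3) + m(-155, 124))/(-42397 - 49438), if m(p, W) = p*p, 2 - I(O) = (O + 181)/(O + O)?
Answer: -71989/275505 ≈ -0.26130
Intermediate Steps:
I(O) = 2 - (181 + O)/(2*O) (I(O) = 2 - (O + 181)/(O + O) = 2 - (181 + O)/(2*O))
m(p, W) = p²
(I(3) + m(-155, 124))/(-42397 - 49438) = ((½)*(-181 + 3*3)/3 + (-155)²)/(-42397 - 49438) = ((½)*(⅓)*(-181 + 9) + 24025)/(-91835) = ((½)*(⅓)*(-172) + 24025)*(-1/91835) = (-86/3 + 24025)*(-1/91835) = (71989/3)*(-1/91835) = -71989/275505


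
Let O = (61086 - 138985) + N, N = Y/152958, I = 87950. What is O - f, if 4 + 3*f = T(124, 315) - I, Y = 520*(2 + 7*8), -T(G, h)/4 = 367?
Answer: -282922115/5883 ≈ -48092.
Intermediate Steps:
T(G, h) = -1468 (T(G, h) = -4*367 = -1468)
Y = 30160 (Y = 520*(2 + 56) = 520*58 = 30160)
N = 1160/5883 (N = 30160/152958 = 30160*(1/152958) = 1160/5883 ≈ 0.19718)
O = -458278657/5883 (O = (61086 - 138985) + 1160/5883 = -77899 + 1160/5883 = -458278657/5883 ≈ -77899.)
f = -89422/3 (f = -4/3 + (-1468 - 1*87950)/3 = -4/3 + (-1468 - 87950)/3 = -4/3 + (1/3)*(-89418) = -4/3 - 29806 = -89422/3 ≈ -29807.)
O - f = -458278657/5883 - 1*(-89422/3) = -458278657/5883 + 89422/3 = -282922115/5883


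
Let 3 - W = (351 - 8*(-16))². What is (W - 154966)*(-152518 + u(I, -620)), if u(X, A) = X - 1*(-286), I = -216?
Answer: 58601620992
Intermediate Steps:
W = -229438 (W = 3 - (351 - 8*(-16))² = 3 - (351 + 128)² = 3 - 1*479² = 3 - 1*229441 = 3 - 229441 = -229438)
u(X, A) = 286 + X (u(X, A) = X + 286 = 286 + X)
(W - 154966)*(-152518 + u(I, -620)) = (-229438 - 154966)*(-152518 + (286 - 216)) = -384404*(-152518 + 70) = -384404*(-152448) = 58601620992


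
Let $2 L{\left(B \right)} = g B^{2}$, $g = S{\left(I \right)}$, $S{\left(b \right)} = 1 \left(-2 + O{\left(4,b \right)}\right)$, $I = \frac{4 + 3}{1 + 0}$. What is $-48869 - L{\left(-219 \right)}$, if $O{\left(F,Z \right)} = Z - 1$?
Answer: $-144791$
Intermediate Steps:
$O{\left(F,Z \right)} = -1 + Z$ ($O{\left(F,Z \right)} = Z - 1 = -1 + Z$)
$I = 7$ ($I = \frac{7}{1} = 7 \cdot 1 = 7$)
$S{\left(b \right)} = -3 + b$ ($S{\left(b \right)} = 1 \left(-2 + \left(-1 + b\right)\right) = 1 \left(-3 + b\right) = -3 + b$)
$g = 4$ ($g = -3 + 7 = 4$)
$L{\left(B \right)} = 2 B^{2}$ ($L{\left(B \right)} = \frac{4 B^{2}}{2} = 2 B^{2}$)
$-48869 - L{\left(-219 \right)} = -48869 - 2 \left(-219\right)^{2} = -48869 - 2 \cdot 47961 = -48869 - 95922 = -144791$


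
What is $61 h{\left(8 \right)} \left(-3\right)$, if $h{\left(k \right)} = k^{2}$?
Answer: $-11712$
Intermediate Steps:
$61 h{\left(8 \right)} \left(-3\right) = 61 \cdot 8^{2} \left(-3\right) = 61 \cdot 64 \left(-3\right) = 3904 \left(-3\right) = -11712$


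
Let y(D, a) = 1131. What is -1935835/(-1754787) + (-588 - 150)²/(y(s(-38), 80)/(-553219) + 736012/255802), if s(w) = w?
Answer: 1108615263132910619417/5852452124726061 ≈ 1.8943e+5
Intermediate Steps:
-1935835/(-1754787) + (-588 - 150)²/(y(s(-38), 80)/(-553219) + 736012/255802) = -1935835/(-1754787) + (-588 - 150)²/(1131/(-553219) + 736012/255802) = -1935835*(-1/1754787) + (-738)²/(1131*(-1/553219) + 736012*(1/255802)) = 31735/28767 + 544644/(-1131/553219 + 368006/127901) = 31735/28767 + 544644/(203443255283/70757263319) = 31735/28767 + 544644*(70757263319/203443255283) = 31735/28767 + 38537518923113436/203443255283 = 1108615263132910619417/5852452124726061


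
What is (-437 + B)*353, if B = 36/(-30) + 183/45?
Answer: -2298736/15 ≈ -1.5325e+5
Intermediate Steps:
B = 43/15 (B = 36*(-1/30) + 183*(1/45) = -6/5 + 61/15 = 43/15 ≈ 2.8667)
(-437 + B)*353 = (-437 + 43/15)*353 = -6512/15*353 = -2298736/15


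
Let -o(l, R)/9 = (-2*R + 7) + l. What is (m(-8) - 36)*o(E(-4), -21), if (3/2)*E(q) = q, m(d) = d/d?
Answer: 14595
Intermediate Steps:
m(d) = 1
E(q) = 2*q/3
o(l, R) = -63 - 9*l + 18*R (o(l, R) = -9*((-2*R + 7) + l) = -9*((7 - 2*R) + l) = -9*(7 + l - 2*R) = -63 - 9*l + 18*R)
(m(-8) - 36)*o(E(-4), -21) = (1 - 36)*(-63 - 6*(-4) + 18*(-21)) = -35*(-63 - 9*(-8/3) - 378) = -35*(-63 + 24 - 378) = -35*(-417) = 14595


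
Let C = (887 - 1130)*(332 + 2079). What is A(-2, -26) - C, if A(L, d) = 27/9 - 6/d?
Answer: 7616391/13 ≈ 5.8588e+5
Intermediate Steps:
A(L, d) = 3 - 6/d (A(L, d) = 27*(1/9) - 6/d = 3 - 6/d)
C = -585873 (C = -243*2411 = -585873)
A(-2, -26) - C = (3 - 6/(-26)) - 1*(-585873) = (3 - 6*(-1/26)) + 585873 = (3 + 3/13) + 585873 = 42/13 + 585873 = 7616391/13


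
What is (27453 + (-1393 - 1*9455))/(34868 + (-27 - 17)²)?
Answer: 5535/12268 ≈ 0.45117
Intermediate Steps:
(27453 + (-1393 - 1*9455))/(34868 + (-27 - 17)²) = (27453 + (-1393 - 9455))/(34868 + (-44)²) = (27453 - 10848)/(34868 + 1936) = 16605/36804 = 16605*(1/36804) = 5535/12268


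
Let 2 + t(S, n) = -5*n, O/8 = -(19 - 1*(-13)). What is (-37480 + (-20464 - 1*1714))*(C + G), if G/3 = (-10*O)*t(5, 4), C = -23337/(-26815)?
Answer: 270288865220454/26815 ≈ 1.0080e+10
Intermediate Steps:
O = -256 (O = 8*(-(19 - 1*(-13))) = 8*(-(19 + 13)) = 8*(-1*32) = 8*(-32) = -256)
t(S, n) = -2 - 5*n
C = 23337/26815 (C = -23337*(-1/26815) = 23337/26815 ≈ 0.87030)
G = -168960 (G = 3*((-10*(-256))*(-2 - 5*4)) = 3*(2560*(-2 - 20)) = 3*(2560*(-22)) = 3*(-56320) = -168960)
(-37480 + (-20464 - 1*1714))*(C + G) = (-37480 + (-20464 - 1*1714))*(23337/26815 - 168960) = (-37480 + (-20464 - 1714))*(-4530639063/26815) = (-37480 - 22178)*(-4530639063/26815) = -59658*(-4530639063/26815) = 270288865220454/26815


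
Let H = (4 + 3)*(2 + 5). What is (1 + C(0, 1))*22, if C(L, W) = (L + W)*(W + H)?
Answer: 1122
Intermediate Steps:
H = 49 (H = 7*7 = 49)
C(L, W) = (49 + W)*(L + W) (C(L, W) = (L + W)*(W + 49) = (L + W)*(49 + W) = (49 + W)*(L + W))
(1 + C(0, 1))*22 = (1 + (1² + 49*0 + 49*1 + 0*1))*22 = (1 + (1 + 0 + 49 + 0))*22 = (1 + 50)*22 = 51*22 = 1122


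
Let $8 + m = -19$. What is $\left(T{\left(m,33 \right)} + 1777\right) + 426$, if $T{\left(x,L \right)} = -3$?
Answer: $2200$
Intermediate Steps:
$m = -27$ ($m = -8 - 19 = -27$)
$\left(T{\left(m,33 \right)} + 1777\right) + 426 = \left(-3 + 1777\right) + 426 = 1774 + 426 = 2200$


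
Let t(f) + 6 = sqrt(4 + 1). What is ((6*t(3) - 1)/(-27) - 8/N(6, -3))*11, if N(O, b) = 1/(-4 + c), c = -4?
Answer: 19415/27 - 22*sqrt(5)/9 ≈ 713.61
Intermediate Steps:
t(f) = -6 + sqrt(5) (t(f) = -6 + sqrt(4 + 1) = -6 + sqrt(5))
N(O, b) = -1/8 (N(O, b) = 1/(-4 - 4) = 1/(-8) = -1/8)
((6*t(3) - 1)/(-27) - 8/N(6, -3))*11 = ((6*(-6 + sqrt(5)) - 1)/(-27) - 8/(-1/8))*11 = (((-36 + 6*sqrt(5)) - 1)*(-1/27) - 8*(-8))*11 = ((-37 + 6*sqrt(5))*(-1/27) + 64)*11 = ((37/27 - 2*sqrt(5)/9) + 64)*11 = (1765/27 - 2*sqrt(5)/9)*11 = 19415/27 - 22*sqrt(5)/9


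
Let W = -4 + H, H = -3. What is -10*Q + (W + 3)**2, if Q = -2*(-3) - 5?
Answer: 6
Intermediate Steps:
Q = 1 (Q = 6 - 5 = 1)
W = -7 (W = -4 - 3 = -7)
-10*Q + (W + 3)**2 = -10*1 + (-7 + 3)**2 = -10 + (-4)**2 = -10 + 16 = 6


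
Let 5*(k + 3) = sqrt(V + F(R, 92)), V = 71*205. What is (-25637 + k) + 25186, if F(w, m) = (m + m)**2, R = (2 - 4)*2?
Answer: -454 + 3*sqrt(5379)/5 ≈ -410.00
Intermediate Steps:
R = -4 (R = -2*2 = -4)
F(w, m) = 4*m**2 (F(w, m) = (2*m)**2 = 4*m**2)
V = 14555
k = -3 + 3*sqrt(5379)/5 (k = -3 + sqrt(14555 + 4*92**2)/5 = -3 + sqrt(14555 + 4*8464)/5 = -3 + sqrt(14555 + 33856)/5 = -3 + sqrt(48411)/5 = -3 + (3*sqrt(5379))/5 = -3 + 3*sqrt(5379)/5 ≈ 41.005)
(-25637 + k) + 25186 = (-25637 + (-3 + 3*sqrt(5379)/5)) + 25186 = (-25640 + 3*sqrt(5379)/5) + 25186 = -454 + 3*sqrt(5379)/5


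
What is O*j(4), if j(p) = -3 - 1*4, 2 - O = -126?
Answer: -896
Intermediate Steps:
O = 128 (O = 2 - 1*(-126) = 2 + 126 = 128)
j(p) = -7 (j(p) = -3 - 4 = -7)
O*j(4) = 128*(-7) = -896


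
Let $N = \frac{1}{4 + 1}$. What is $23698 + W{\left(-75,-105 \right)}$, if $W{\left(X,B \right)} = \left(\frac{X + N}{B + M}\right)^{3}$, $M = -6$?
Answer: $\frac{4051317243374}{170953875} \approx 23698.0$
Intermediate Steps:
$N = \frac{1}{5} \approx 0.2$
$W{\left(X,B \right)} = \frac{\left(\frac{1}{5} + X\right)^{3}}{\left(-6 + B\right)^{3}}$ ($W{\left(X,B \right)} = \left(\frac{X + \frac{1}{5}}{B - 6}\right)^{3} = \left(\frac{\frac{1}{5} + X}{-6 + B}\right)^{3} = \frac{\left(\frac{1}{5} + X\right)^{3}}{\left(-6 + B\right)^{3}}$)
$23698 + W{\left(-75,-105 \right)} = 23698 + \frac{\left(1 + 5 \left(-75\right)\right)^{3}}{125 \left(-6 - 105\right)^{3}} = 23698 + \frac{\left(1 - 375\right)^{3}}{125 \left(-1367631\right)} = 23698 + \frac{1}{125} \left(-374\right)^{3} \left(- \frac{1}{1367631}\right) = 23698 + \frac{1}{125} \left(-52313624\right) \left(- \frac{1}{1367631}\right) = 23698 + \frac{52313624}{170953875} = \frac{4051317243374}{170953875}$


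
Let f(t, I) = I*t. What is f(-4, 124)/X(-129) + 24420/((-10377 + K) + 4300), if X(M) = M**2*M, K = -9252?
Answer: -52414542196/32906595681 ≈ -1.5928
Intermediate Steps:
X(M) = M**3
f(-4, 124)/X(-129) + 24420/((-10377 + K) + 4300) = (124*(-4))/((-129)**3) + 24420/((-10377 - 9252) + 4300) = -496/(-2146689) + 24420/(-19629 + 4300) = -496*(-1/2146689) + 24420/(-15329) = 496/2146689 + 24420*(-1/15329) = 496/2146689 - 24420/15329 = -52414542196/32906595681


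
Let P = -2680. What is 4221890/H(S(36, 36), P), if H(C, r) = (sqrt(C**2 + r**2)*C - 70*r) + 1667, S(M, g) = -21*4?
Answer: -266354818210/4968934749 - 472851680*sqrt(449341)/4968934749 ≈ -117.39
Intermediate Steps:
S(M, g) = -84
H(C, r) = 1667 - 70*r + C*sqrt(C**2 + r**2) (H(C, r) = (C*sqrt(C**2 + r**2) - 70*r) + 1667 = (-70*r + C*sqrt(C**2 + r**2)) + 1667 = 1667 - 70*r + C*sqrt(C**2 + r**2))
4221890/H(S(36, 36), P) = 4221890/(1667 - 70*(-2680) - 84*sqrt((-84)**2 + (-2680)**2)) = 4221890/(1667 + 187600 - 84*sqrt(7056 + 7182400)) = 4221890/(1667 + 187600 - 336*sqrt(449341)) = 4221890/(189267 - 336*sqrt(449341))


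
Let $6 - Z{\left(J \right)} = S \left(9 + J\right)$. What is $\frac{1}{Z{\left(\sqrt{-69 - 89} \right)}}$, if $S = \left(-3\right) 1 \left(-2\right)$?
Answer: $\frac{i}{6 \left(\sqrt{158} - 8 i\right)} \approx -0.006006 + 0.0094368 i$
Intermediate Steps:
$S = 6$ ($S = \left(-3\right) \left(-2\right) = 6$)
$Z{\left(J \right)} = -48 - 6 J$ ($Z{\left(J \right)} = 6 - 6 \left(9 + J\right) = 6 - \left(54 + 6 J\right) = -48 - 6 J$)
$\frac{1}{Z{\left(\sqrt{-69 - 89} \right)}} = \frac{1}{-48 - 6 \sqrt{-69 - 89}} = \frac{1}{-48 - 6 \sqrt{-158}} = \frac{1}{-48 - 6 i \sqrt{158}}$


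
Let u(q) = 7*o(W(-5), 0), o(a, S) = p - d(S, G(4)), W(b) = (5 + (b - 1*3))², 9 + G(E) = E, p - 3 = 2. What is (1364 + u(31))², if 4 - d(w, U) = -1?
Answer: 1860496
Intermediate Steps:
p = 5 (p = 3 + 2 = 5)
G(E) = -9 + E
W(b) = (2 + b)² (W(b) = (5 + (b - 3))² = (5 + (-3 + b))² = (2 + b)²)
d(w, U) = 5 (d(w, U) = 4 - 1*(-1) = 4 + 1 = 5)
o(a, S) = 0 (o(a, S) = 5 - 1*5 = 5 - 5 = 0)
u(q) = 0 (u(q) = 7*0 = 0)
(1364 + u(31))² = (1364 + 0)² = 1364² = 1860496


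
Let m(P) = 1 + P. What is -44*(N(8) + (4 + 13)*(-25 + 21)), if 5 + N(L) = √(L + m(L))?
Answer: 3212 - 44*√17 ≈ 3030.6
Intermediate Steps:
N(L) = -5 + √(1 + 2*L) (N(L) = -5 + √(L + (1 + L)) = -5 + √(1 + 2*L))
-44*(N(8) + (4 + 13)*(-25 + 21)) = -44*((-5 + √(1 + 2*8)) + (4 + 13)*(-25 + 21)) = -44*((-5 + √(1 + 16)) + 17*(-4)) = -44*((-5 + √17) - 68) = -44*(-73 + √17) = 3212 - 44*√17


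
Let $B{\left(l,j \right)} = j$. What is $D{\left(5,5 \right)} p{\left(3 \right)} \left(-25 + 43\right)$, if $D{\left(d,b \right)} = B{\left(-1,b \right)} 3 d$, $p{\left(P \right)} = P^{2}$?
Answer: $12150$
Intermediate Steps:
$D{\left(d,b \right)} = 3 b d$ ($D{\left(d,b \right)} = b 3 d = 3 b d$)
$D{\left(5,5 \right)} p{\left(3 \right)} \left(-25 + 43\right) = 3 \cdot 5 \cdot 5 \cdot 3^{2} \left(-25 + 43\right) = 75 \cdot 9 \cdot 18 = 675 \cdot 18 = 12150$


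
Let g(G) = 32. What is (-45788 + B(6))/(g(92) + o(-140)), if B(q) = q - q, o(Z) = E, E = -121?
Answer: 45788/89 ≈ 514.47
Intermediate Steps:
o(Z) = -121
B(q) = 0
(-45788 + B(6))/(g(92) + o(-140)) = (-45788 + 0)/(32 - 121) = -45788/(-89) = -45788*(-1/89) = 45788/89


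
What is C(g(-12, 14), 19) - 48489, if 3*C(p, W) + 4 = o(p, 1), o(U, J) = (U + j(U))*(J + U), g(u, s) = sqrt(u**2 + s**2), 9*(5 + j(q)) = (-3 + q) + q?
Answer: -1305547/27 - 74*sqrt(85)/27 ≈ -48379.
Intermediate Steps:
j(q) = -16/3 + 2*q/9 (j(q) = -5 + ((-3 + q) + q)/9 = -5 + (-3 + 2*q)/9 = -5 + (-1/3 + 2*q/9) = -16/3 + 2*q/9)
g(u, s) = sqrt(s**2 + u**2)
o(U, J) = (-16/3 + 11*U/9)*(J + U) (o(U, J) = (U + (-16/3 + 2*U/9))*(J + U) = (-16/3 + 11*U/9)*(J + U))
C(p, W) = -28/9 - 37*p/27 + 11*p**2/27 (C(p, W) = -4/3 + (-16/3*1 - 16*p/3 + 11*p**2/9 + (11/9)*1*p)/3 = -4/3 + (-16/3 - 16*p/3 + 11*p**2/9 + 11*p/9)/3 = -4/3 + (-16/3 - 37*p/9 + 11*p**2/9)/3 = -4/3 + (-16/9 - 37*p/27 + 11*p**2/27) = -28/9 - 37*p/27 + 11*p**2/27)
C(g(-12, 14), 19) - 48489 = (-28/9 - 37*sqrt(14**2 + (-12)**2)/27 + 11*(sqrt(14**2 + (-12)**2))**2/27) - 48489 = (-28/9 - 37*sqrt(196 + 144)/27 + 11*(sqrt(196 + 144))**2/27) - 48489 = (-28/9 - 74*sqrt(85)/27 + 11*(sqrt(340))**2/27) - 48489 = (-28/9 - 74*sqrt(85)/27 + 11*(2*sqrt(85))**2/27) - 48489 = (-28/9 - 74*sqrt(85)/27 + (11/27)*340) - 48489 = (-28/9 - 74*sqrt(85)/27 + 3740/27) - 48489 = (3656/27 - 74*sqrt(85)/27) - 48489 = -1305547/27 - 74*sqrt(85)/27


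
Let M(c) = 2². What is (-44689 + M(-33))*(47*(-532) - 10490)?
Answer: 1586049390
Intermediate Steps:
M(c) = 4
(-44689 + M(-33))*(47*(-532) - 10490) = (-44689 + 4)*(47*(-532) - 10490) = -44685*(-25004 - 10490) = -44685*(-35494) = 1586049390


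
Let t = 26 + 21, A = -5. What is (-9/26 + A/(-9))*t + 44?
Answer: 12599/234 ≈ 53.842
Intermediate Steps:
t = 47
(-9/26 + A/(-9))*t + 44 = (-9/26 - 5/(-9))*47 + 44 = (-9*1/26 - 5*(-⅑))*47 + 44 = (-9/26 + 5/9)*47 + 44 = (49/234)*47 + 44 = 2303/234 + 44 = 12599/234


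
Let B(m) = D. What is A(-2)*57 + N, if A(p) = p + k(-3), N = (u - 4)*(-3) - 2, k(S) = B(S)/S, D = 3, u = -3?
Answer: -152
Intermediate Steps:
B(m) = 3
k(S) = 3/S
N = 19 (N = (-3 - 4)*(-3) - 2 = -7*(-3) - 2 = 21 - 2 = 19)
A(p) = -1 + p (A(p) = p + 3/(-3) = p + 3*(-⅓) = p - 1 = -1 + p)
A(-2)*57 + N = (-1 - 2)*57 + 19 = -3*57 + 19 = -171 + 19 = -152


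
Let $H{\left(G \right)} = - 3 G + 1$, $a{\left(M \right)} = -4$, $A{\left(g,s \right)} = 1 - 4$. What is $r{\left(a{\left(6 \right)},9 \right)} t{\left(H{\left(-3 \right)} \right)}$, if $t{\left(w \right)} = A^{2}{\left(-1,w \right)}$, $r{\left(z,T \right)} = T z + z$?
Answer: $-360$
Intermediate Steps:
$A{\left(g,s \right)} = -3$
$r{\left(z,T \right)} = z + T z$
$H{\left(G \right)} = 1 - 3 G$
$t{\left(w \right)} = 9$ ($t{\left(w \right)} = \left(-3\right)^{2} = 9$)
$r{\left(a{\left(6 \right)},9 \right)} t{\left(H{\left(-3 \right)} \right)} = - 4 \left(1 + 9\right) 9 = \left(-4\right) 10 \cdot 9 = \left(-40\right) 9 = -360$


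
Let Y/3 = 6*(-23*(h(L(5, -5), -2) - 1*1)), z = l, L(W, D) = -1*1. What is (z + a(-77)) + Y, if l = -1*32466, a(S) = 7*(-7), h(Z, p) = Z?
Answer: -31687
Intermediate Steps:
L(W, D) = -1
a(S) = -49
l = -32466
z = -32466
Y = 828 (Y = 3*(6*(-23*(-1 - 1*1))) = 3*(6*(-23*(-1 - 1))) = 3*(6*(-23*(-2))) = 3*(6*46) = 3*276 = 828)
(z + a(-77)) + Y = (-32466 - 49) + 828 = -32515 + 828 = -31687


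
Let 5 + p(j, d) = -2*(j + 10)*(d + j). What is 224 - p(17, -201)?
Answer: -9707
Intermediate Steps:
p(j, d) = -5 - 2*(10 + j)*(d + j) (p(j, d) = -5 - 2*(j + 10)*(d + j) = -5 - 2*(10 + j)*(d + j))
224 - p(17, -201) = 224 - (-5 - 20*(-201) - 20*17 - 2*17² - 2*(-201)*17) = 224 - (-5 + 4020 - 340 - 2*289 + 6834) = 224 - (-5 + 4020 - 340 - 578 + 6834) = 224 - 1*9931 = 224 - 9931 = -9707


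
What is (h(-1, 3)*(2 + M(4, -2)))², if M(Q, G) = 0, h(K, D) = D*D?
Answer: 324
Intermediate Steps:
h(K, D) = D²
(h(-1, 3)*(2 + M(4, -2)))² = (3²*(2 + 0))² = (9*2)² = 18² = 324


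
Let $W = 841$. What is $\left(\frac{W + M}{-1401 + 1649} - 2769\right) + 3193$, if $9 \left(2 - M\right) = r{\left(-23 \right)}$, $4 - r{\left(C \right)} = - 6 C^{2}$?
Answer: $\frac{950777}{2232} \approx 425.98$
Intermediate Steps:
$r{\left(C \right)} = 4 + 6 C^{2}$ ($r{\left(C \right)} = 4 - - 6 C^{2} = 4 + 6 C^{2}$)
$M = - \frac{3160}{9}$ ($M = 2 - \frac{4 + 6 \left(-23\right)^{2}}{9} = 2 - \frac{4 + 6 \cdot 529}{9} = 2 - \frac{4 + 3174}{9} = 2 - \frac{3178}{9} = - \frac{3160}{9} \approx -351.11$)
$\left(\frac{W + M}{-1401 + 1649} - 2769\right) + 3193 = \left(\frac{841 - \frac{3160}{9}}{-1401 + 1649} - 2769\right) + 3193 = \left(\frac{4409}{9 \cdot 248} - 2769\right) + 3193 = \left(\frac{4409}{9} \cdot \frac{1}{248} - 2769\right) + 3193 = \left(\frac{4409}{2232} - 2769\right) + 3193 = - \frac{6175999}{2232} + 3193 = \frac{950777}{2232}$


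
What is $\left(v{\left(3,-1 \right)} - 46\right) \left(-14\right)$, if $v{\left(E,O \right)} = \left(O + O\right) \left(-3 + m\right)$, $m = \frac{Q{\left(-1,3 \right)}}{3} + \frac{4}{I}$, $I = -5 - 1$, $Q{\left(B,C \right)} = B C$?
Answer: $\frac{1540}{3} \approx 513.33$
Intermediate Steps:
$I = -6$
$m = - \frac{5}{3}$ ($m = \frac{\left(-1\right) 3}{3} + \frac{4}{-6} = \left(-3\right) \frac{1}{3} + 4 \left(- \frac{1}{6}\right) = -1 - \frac{2}{3} = - \frac{5}{3} \approx -1.6667$)
$v{\left(E,O \right)} = - \frac{28 O}{3}$ ($v{\left(E,O \right)} = \left(O + O\right) \left(-3 - \frac{5}{3}\right) = 2 O \left(- \frac{14}{3}\right) = - \frac{28 O}{3}$)
$\left(v{\left(3,-1 \right)} - 46\right) \left(-14\right) = \left(\left(- \frac{28}{3}\right) \left(-1\right) - 46\right) \left(-14\right) = \left(\frac{28}{3} - 46\right) \left(-14\right) = \left(- \frac{110}{3}\right) \left(-14\right) = \frac{1540}{3}$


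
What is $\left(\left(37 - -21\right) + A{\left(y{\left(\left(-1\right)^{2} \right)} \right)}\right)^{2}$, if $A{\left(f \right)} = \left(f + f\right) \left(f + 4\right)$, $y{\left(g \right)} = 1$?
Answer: $4624$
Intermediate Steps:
$A{\left(f \right)} = 2 f \left(4 + f\right)$
$\left(\left(37 - -21\right) + A{\left(y{\left(\left(-1\right)^{2} \right)} \right)}\right)^{2} = \left(\left(37 - -21\right) + 2 \cdot 1 \left(4 + 1\right)\right)^{2} = \left(\left(37 + 21\right) + 2 \cdot 1 \cdot 5\right)^{2} = \left(58 + 10\right)^{2} = 68^{2} = 4624$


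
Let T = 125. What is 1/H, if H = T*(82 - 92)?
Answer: -1/1250 ≈ -0.00080000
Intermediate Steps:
H = -1250 (H = 125*(82 - 92) = 125*(-10) = -1250)
1/H = 1/(-1250) = -1/1250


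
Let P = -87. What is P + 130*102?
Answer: 13173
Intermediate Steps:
P + 130*102 = -87 + 130*102 = -87 + 13260 = 13173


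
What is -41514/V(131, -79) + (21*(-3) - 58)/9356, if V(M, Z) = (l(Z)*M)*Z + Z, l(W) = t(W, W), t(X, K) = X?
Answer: -121830379/1912113788 ≈ -0.063715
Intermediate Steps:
l(W) = W
V(M, Z) = Z + M*Z² (V(M, Z) = (Z*M)*Z + Z = (M*Z)*Z + Z = M*Z² + Z = Z + M*Z²)
-41514/V(131, -79) + (21*(-3) - 58)/9356 = -41514*(-1/(79*(1 + 131*(-79)))) + (21*(-3) - 58)/9356 = -41514*(-1/(79*(1 - 10349))) + (-63 - 58)*(1/9356) = -41514/((-79*(-10348))) - 121*1/9356 = -41514/817492 - 121/9356 = -41514*1/817492 - 121/9356 = -20757/408746 - 121/9356 = -121830379/1912113788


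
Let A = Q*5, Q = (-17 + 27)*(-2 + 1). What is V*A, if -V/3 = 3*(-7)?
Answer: -3150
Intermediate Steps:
Q = -10 (Q = 10*(-1) = -10)
V = 63 (V = -9*(-7) = -3*(-21) = 63)
A = -50 (A = -10*5 = -50)
V*A = 63*(-50) = -3150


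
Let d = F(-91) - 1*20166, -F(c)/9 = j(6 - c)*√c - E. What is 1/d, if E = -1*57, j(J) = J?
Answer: I/(3*(-6893*I + 291*√91)) ≈ -4.161e-5 + 1.6757e-5*I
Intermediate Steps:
E = -57
F(c) = -513 - 9*√c*(6 - c) (F(c) = -9*((6 - c)*√c - 1*(-57)) = -9*(√c*(6 - c) + 57) = -9*(57 + √c*(6 - c)) = -513 - 9*√c*(6 - c))
d = -20679 - 873*I*√91 (d = (-513 + 9*√(-91)*(-6 - 91)) - 1*20166 = (-513 + 9*(I*√91)*(-97)) - 20166 = (-513 - 873*I*√91) - 20166 = -20679 - 873*I*√91 ≈ -20679.0 - 8327.9*I)
1/d = 1/(-20679 - 873*I*√91)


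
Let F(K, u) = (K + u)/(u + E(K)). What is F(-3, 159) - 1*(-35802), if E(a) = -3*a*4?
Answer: 179014/5 ≈ 35803.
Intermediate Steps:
E(a) = -12*a
F(K, u) = (K + u)/(u - 12*K)
F(-3, 159) - 1*(-35802) = (-3 + 159)/(159 - 12*(-3)) - 1*(-35802) = 156/(159 + 36) + 35802 = 156/195 + 35802 = (1/195)*156 + 35802 = ⅘ + 35802 = 179014/5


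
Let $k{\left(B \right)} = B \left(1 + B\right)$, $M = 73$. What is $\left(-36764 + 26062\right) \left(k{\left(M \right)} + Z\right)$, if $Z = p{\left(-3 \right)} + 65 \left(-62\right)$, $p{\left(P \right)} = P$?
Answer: $-14651038$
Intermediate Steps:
$Z = -4033$ ($Z = -3 + 65 \left(-62\right) = -3 - 4030 = -4033$)
$\left(-36764 + 26062\right) \left(k{\left(M \right)} + Z\right) = \left(-36764 + 26062\right) \left(73 \left(1 + 73\right) - 4033\right) = - 10702 \left(73 \cdot 74 - 4033\right) = - 10702 \left(5402 - 4033\right) = \left(-10702\right) 1369 = -14651038$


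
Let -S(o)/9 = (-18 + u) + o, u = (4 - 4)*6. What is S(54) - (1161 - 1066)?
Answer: -419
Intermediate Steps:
u = 0 (u = 0*6 = 0)
S(o) = 162 - 9*o (S(o) = -9*((-18 + 0) + o) = -9*(-18 + o) = 162 - 9*o)
S(54) - (1161 - 1066) = (162 - 9*54) - (1161 - 1066) = (162 - 486) - 1*95 = -324 - 95 = -419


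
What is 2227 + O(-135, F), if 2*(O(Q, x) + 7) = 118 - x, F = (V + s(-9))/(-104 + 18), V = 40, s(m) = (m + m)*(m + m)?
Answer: 98088/43 ≈ 2281.1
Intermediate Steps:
s(m) = 4*m² (s(m) = (2*m)*(2*m) = 4*m²)
F = -182/43 (F = (40 + 4*(-9)²)/(-104 + 18) = (40 + 4*81)/(-86) = (40 + 324)*(-1/86) = 364*(-1/86) = -182/43 ≈ -4.2326)
O(Q, x) = 52 - x/2 (O(Q, x) = -7 + (118 - x)/2 = -7 + (59 - x/2) = 52 - x/2)
2227 + O(-135, F) = 2227 + (52 - ½*(-182/43)) = 2227 + (52 + 91/43) = 2227 + 2327/43 = 98088/43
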